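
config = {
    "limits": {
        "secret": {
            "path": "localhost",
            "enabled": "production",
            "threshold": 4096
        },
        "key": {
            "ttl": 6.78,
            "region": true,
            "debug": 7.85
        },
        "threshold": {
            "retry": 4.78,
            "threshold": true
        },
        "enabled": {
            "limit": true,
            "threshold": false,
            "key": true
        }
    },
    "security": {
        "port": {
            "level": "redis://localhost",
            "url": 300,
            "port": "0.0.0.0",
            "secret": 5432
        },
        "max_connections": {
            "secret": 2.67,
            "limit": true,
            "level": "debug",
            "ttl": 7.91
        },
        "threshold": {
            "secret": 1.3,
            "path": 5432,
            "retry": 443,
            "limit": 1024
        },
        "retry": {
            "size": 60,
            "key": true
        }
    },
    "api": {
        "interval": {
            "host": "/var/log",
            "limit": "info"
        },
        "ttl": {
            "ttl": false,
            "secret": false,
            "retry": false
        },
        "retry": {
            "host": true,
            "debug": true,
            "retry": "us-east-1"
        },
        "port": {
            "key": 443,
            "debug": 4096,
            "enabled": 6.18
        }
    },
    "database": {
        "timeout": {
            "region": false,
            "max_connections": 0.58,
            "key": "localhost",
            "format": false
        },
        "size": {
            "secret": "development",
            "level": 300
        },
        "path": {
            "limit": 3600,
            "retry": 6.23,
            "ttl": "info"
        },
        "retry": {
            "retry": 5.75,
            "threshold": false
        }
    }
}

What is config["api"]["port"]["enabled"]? 6.18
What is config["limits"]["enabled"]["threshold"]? False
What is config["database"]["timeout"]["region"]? False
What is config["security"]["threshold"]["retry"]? 443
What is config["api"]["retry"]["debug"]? True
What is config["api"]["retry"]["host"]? True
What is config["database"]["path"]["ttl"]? "info"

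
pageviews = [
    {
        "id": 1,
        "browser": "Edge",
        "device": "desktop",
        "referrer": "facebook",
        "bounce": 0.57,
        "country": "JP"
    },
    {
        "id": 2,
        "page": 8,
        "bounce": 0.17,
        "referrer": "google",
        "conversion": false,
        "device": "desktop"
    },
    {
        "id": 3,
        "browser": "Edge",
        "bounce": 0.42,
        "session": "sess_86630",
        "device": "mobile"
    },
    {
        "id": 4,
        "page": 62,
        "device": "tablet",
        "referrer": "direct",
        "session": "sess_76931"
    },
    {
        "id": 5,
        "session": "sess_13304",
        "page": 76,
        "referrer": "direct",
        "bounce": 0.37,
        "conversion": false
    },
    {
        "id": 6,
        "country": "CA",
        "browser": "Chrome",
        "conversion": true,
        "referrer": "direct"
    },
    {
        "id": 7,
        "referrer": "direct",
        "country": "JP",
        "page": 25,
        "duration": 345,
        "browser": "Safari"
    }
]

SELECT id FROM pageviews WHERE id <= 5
[1, 2, 3, 4, 5]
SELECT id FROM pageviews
[1, 2, 3, 4, 5, 6, 7]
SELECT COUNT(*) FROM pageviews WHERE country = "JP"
2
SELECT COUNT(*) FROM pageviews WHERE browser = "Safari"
1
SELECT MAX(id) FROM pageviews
7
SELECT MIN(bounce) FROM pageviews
0.17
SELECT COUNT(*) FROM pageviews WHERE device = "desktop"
2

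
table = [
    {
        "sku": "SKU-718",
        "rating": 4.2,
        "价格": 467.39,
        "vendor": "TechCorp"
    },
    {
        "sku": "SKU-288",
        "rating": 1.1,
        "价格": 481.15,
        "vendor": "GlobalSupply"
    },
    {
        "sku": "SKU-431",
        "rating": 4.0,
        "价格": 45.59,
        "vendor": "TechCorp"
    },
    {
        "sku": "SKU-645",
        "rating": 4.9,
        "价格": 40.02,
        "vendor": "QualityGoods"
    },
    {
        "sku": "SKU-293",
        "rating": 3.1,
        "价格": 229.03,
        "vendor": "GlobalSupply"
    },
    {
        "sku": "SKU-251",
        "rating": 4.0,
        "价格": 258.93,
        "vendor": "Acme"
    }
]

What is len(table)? 6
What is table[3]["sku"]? "SKU-645"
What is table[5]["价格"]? 258.93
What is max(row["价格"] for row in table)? 481.15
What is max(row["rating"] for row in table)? 4.9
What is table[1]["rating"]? 1.1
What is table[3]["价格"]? 40.02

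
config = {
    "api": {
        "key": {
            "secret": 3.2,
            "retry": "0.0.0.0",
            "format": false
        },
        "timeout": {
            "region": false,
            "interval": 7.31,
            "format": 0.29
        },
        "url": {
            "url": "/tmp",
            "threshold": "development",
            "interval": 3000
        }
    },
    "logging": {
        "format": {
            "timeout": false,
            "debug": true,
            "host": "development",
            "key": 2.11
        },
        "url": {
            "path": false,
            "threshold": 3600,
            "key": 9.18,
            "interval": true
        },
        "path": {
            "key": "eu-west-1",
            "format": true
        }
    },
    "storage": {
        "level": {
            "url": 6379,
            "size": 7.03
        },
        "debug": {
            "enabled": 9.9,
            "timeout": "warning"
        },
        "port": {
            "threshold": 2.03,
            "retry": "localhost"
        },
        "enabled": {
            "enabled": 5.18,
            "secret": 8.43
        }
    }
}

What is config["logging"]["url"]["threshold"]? 3600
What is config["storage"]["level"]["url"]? 6379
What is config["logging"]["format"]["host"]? "development"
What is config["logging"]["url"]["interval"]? True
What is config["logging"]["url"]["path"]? False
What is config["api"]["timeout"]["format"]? 0.29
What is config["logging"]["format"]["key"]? 2.11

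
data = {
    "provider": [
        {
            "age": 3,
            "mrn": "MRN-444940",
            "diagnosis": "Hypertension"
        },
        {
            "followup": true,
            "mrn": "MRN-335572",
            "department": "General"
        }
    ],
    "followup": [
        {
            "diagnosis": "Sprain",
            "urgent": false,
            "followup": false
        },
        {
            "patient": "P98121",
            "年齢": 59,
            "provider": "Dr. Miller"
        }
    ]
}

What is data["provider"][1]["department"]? "General"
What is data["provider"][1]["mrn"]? "MRN-335572"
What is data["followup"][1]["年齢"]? 59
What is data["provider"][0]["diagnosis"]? "Hypertension"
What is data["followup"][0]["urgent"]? False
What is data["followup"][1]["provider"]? "Dr. Miller"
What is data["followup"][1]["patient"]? "P98121"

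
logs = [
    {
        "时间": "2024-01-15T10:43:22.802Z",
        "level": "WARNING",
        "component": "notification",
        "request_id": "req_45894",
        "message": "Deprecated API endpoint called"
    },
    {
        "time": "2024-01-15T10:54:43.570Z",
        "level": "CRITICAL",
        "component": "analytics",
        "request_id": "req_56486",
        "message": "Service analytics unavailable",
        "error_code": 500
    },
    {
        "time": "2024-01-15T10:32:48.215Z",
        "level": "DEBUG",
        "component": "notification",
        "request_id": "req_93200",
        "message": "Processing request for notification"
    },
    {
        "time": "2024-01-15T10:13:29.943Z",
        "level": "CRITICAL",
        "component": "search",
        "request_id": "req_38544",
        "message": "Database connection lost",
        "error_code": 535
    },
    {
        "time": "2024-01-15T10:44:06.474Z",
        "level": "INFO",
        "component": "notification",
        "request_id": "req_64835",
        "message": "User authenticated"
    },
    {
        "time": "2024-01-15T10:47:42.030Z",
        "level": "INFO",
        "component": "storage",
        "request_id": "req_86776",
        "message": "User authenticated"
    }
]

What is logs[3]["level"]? "CRITICAL"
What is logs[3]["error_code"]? 535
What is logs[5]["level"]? "INFO"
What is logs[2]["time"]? "2024-01-15T10:32:48.215Z"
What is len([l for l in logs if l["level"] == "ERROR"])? 0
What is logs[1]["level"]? "CRITICAL"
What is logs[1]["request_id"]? "req_56486"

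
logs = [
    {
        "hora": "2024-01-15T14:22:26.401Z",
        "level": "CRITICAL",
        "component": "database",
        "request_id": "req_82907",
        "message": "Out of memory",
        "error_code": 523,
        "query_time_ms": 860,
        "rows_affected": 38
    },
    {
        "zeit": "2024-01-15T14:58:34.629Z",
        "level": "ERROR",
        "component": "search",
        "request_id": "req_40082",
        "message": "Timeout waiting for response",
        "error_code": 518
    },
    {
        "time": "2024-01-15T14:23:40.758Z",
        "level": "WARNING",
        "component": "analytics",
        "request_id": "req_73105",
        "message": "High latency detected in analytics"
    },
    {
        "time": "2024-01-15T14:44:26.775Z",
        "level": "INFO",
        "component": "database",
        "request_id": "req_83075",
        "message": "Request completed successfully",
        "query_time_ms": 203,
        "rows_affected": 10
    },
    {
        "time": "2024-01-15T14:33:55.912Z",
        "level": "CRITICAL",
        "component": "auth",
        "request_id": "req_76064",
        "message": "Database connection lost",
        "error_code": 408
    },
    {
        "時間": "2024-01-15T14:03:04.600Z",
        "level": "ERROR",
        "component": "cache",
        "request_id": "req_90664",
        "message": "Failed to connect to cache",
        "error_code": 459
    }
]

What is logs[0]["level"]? "CRITICAL"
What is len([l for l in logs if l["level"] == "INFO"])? 1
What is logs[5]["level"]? "ERROR"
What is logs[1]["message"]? "Timeout waiting for response"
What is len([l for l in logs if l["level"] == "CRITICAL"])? 2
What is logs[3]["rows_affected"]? 10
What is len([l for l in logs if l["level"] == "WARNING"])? 1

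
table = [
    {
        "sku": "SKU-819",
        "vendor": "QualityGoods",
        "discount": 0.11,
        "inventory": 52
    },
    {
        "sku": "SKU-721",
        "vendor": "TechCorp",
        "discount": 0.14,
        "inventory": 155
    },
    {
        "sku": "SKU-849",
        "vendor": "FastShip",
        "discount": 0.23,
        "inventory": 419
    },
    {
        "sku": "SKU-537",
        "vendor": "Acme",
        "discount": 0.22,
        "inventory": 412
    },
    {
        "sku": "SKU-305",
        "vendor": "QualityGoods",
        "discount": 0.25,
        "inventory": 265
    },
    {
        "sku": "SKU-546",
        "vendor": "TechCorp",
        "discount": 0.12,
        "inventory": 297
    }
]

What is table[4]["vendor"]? "QualityGoods"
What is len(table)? 6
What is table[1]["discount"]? 0.14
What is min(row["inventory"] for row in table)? 52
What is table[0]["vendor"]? "QualityGoods"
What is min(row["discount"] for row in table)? 0.11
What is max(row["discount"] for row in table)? 0.25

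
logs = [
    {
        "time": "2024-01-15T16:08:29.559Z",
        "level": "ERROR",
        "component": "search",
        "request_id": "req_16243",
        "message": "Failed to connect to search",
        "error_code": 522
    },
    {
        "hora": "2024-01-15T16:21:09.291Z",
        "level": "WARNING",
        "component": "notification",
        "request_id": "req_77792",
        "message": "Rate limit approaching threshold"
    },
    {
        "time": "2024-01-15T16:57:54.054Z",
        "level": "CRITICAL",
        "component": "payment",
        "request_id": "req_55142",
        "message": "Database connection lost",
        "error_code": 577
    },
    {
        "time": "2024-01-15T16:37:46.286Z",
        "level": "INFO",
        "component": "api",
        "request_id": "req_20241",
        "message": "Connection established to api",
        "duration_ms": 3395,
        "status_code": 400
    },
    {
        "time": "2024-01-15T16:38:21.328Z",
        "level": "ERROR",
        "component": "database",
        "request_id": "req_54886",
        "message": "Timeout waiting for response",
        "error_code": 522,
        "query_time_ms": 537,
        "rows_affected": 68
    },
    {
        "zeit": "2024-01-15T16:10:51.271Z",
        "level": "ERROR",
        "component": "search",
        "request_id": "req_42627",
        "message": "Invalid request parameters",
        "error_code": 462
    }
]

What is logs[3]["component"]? "api"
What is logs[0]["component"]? "search"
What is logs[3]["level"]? "INFO"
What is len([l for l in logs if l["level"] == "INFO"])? 1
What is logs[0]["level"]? "ERROR"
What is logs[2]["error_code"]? 577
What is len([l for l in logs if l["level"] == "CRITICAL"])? 1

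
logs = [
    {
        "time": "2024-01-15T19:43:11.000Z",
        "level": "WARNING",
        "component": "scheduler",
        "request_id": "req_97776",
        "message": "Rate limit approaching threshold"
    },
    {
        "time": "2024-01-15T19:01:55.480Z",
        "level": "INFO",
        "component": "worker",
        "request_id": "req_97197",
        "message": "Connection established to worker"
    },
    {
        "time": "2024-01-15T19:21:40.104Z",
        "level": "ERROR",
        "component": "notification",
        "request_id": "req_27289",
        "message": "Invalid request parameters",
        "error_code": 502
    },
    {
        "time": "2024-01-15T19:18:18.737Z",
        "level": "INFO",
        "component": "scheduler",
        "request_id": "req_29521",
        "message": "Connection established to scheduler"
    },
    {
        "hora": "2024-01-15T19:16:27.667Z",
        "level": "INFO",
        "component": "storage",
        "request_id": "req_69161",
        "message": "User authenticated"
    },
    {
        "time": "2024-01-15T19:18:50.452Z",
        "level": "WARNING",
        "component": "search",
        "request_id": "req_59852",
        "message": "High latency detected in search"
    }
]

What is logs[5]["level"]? "WARNING"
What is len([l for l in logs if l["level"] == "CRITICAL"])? 0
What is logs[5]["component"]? "search"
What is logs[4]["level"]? "INFO"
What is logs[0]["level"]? "WARNING"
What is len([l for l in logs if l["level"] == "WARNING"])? 2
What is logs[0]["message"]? "Rate limit approaching threshold"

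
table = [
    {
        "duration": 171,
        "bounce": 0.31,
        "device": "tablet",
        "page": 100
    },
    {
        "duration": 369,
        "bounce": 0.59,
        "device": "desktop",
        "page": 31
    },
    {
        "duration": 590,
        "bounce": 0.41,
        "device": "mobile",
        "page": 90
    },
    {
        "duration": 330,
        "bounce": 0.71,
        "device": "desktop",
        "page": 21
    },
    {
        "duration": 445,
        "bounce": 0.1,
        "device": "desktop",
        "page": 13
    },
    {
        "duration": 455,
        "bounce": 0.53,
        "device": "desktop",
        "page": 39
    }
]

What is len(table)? 6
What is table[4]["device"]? "desktop"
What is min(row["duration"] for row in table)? 171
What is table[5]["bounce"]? 0.53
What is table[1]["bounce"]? 0.59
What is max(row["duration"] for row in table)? 590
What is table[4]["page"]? 13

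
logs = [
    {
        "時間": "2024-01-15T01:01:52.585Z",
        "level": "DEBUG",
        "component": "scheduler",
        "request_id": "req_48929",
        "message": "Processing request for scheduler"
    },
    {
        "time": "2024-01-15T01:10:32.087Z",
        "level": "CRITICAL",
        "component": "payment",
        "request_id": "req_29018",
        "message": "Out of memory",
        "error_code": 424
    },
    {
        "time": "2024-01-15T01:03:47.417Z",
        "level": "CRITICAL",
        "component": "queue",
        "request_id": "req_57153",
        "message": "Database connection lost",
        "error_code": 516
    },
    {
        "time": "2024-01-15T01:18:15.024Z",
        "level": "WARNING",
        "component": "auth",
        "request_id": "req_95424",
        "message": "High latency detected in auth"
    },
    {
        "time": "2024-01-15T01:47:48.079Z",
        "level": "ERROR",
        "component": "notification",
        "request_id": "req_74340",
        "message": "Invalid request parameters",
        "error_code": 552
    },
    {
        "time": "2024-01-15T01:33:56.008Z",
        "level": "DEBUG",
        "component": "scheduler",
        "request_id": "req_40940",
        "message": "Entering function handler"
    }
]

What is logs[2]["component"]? "queue"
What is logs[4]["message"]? "Invalid request parameters"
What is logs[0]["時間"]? "2024-01-15T01:01:52.585Z"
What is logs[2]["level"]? "CRITICAL"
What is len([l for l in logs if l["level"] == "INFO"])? 0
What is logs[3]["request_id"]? "req_95424"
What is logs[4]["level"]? "ERROR"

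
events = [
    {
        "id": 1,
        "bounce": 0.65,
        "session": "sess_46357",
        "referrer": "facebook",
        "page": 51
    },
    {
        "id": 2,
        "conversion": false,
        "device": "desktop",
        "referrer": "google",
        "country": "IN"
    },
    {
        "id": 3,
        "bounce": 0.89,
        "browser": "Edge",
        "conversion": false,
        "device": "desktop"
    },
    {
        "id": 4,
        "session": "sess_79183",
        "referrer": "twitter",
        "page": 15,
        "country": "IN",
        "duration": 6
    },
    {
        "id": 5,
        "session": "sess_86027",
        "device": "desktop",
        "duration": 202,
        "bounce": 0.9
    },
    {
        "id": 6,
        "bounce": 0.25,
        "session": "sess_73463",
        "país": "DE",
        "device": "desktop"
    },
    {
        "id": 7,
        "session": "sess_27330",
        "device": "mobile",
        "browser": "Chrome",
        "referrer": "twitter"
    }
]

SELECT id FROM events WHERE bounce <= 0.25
[6]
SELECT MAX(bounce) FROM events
0.9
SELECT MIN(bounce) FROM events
0.25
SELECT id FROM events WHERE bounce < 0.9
[1, 3, 6]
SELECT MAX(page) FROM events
51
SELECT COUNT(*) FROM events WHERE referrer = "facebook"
1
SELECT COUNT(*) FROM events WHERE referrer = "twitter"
2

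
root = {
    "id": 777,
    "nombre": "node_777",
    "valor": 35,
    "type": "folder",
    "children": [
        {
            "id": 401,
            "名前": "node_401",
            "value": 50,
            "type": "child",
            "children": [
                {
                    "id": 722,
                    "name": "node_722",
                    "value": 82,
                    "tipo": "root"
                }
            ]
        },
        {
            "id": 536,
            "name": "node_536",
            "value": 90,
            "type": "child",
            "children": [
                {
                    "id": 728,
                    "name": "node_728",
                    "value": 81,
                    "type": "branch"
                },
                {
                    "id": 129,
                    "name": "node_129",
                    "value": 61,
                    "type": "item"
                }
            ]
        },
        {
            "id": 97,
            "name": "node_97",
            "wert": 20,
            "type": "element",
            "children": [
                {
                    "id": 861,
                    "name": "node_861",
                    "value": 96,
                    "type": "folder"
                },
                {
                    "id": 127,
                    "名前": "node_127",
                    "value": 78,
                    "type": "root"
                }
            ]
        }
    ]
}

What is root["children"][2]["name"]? "node_97"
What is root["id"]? 777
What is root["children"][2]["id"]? 97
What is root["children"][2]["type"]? "element"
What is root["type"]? "folder"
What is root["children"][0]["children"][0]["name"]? "node_722"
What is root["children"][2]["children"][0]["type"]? "folder"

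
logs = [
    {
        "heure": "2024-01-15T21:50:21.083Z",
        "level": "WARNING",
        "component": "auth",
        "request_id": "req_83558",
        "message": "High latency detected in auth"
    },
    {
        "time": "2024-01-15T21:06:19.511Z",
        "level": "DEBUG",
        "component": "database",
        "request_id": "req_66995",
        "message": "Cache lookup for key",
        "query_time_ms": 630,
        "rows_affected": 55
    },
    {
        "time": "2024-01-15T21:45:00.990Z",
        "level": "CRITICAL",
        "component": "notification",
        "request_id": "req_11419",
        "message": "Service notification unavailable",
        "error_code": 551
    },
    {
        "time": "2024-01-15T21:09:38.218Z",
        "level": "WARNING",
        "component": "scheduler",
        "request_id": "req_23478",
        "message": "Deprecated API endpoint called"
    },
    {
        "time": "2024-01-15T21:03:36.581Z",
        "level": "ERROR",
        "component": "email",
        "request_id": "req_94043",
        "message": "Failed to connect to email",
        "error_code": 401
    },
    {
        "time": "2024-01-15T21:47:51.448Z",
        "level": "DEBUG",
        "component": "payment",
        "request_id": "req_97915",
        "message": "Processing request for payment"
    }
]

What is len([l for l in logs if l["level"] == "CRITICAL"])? 1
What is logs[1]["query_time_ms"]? 630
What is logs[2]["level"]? "CRITICAL"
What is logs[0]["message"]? "High latency detected in auth"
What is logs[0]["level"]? "WARNING"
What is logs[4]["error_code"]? 401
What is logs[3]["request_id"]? "req_23478"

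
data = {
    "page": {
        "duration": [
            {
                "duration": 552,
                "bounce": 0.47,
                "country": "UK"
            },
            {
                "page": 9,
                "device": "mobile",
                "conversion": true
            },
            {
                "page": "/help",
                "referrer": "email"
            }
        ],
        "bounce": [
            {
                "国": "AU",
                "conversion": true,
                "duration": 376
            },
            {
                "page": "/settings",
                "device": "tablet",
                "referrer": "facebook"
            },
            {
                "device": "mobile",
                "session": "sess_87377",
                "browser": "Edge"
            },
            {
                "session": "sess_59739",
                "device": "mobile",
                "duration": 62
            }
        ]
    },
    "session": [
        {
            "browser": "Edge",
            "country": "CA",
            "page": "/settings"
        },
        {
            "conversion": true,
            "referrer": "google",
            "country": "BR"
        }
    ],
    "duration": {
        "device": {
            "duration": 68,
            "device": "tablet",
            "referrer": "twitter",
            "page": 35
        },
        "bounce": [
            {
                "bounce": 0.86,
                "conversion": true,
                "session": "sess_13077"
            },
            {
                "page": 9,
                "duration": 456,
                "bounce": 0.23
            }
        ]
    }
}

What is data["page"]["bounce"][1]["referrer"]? "facebook"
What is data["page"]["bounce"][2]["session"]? "sess_87377"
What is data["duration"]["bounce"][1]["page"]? 9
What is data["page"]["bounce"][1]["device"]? "tablet"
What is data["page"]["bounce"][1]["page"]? "/settings"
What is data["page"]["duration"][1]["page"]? 9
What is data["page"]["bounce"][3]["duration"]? 62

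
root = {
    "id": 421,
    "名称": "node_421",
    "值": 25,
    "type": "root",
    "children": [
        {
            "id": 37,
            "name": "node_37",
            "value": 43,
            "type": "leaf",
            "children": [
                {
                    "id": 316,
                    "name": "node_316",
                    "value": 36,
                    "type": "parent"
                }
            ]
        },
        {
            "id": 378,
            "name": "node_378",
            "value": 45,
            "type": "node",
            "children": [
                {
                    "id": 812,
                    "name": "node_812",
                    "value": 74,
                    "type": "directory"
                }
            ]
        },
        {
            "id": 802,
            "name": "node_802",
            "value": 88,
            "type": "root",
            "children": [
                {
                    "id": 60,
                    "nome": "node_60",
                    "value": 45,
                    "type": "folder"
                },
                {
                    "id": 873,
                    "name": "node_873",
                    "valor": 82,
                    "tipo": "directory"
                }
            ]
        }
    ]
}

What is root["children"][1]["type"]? "node"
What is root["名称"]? "node_421"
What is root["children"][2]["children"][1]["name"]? "node_873"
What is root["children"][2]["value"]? 88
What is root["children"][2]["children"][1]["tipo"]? "directory"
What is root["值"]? 25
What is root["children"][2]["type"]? "root"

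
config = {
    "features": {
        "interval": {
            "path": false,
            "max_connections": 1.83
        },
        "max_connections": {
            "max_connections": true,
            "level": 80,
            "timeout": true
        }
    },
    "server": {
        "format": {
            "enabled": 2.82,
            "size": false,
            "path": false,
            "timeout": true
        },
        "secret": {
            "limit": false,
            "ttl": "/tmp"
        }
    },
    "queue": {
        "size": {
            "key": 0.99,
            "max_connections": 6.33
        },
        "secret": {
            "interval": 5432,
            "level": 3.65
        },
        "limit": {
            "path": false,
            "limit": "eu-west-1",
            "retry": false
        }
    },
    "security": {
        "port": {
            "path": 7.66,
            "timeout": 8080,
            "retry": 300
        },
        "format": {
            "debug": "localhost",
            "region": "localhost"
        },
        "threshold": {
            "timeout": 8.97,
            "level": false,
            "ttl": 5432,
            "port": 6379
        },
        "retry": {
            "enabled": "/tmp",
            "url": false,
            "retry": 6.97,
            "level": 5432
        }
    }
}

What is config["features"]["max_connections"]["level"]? 80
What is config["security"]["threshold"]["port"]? 6379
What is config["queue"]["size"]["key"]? 0.99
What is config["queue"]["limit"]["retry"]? False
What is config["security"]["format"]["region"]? "localhost"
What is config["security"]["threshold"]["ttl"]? 5432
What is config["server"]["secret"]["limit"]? False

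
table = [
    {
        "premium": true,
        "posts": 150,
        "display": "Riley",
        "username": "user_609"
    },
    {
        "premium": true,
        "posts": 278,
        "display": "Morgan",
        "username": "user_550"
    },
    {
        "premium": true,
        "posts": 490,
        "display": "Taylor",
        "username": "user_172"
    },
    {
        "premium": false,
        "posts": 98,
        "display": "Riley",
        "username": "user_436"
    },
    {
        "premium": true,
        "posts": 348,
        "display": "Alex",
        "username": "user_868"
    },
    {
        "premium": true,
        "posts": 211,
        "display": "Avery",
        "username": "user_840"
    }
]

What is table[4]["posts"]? 348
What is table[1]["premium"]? True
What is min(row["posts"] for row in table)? 98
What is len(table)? 6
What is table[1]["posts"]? 278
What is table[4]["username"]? "user_868"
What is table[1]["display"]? "Morgan"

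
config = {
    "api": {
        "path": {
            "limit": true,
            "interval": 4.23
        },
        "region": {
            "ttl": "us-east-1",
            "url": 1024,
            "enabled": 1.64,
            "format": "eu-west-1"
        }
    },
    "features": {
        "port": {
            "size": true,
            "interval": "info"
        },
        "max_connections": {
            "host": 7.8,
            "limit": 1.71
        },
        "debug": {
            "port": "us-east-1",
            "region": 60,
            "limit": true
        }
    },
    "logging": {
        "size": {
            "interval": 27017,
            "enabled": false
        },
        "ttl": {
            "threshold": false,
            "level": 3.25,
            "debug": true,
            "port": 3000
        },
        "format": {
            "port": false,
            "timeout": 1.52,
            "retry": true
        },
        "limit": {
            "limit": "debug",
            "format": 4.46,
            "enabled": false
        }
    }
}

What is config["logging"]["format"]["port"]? False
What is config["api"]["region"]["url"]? 1024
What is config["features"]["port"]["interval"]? "info"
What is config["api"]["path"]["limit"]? True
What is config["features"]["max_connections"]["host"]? 7.8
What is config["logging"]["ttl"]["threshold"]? False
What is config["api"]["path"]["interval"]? 4.23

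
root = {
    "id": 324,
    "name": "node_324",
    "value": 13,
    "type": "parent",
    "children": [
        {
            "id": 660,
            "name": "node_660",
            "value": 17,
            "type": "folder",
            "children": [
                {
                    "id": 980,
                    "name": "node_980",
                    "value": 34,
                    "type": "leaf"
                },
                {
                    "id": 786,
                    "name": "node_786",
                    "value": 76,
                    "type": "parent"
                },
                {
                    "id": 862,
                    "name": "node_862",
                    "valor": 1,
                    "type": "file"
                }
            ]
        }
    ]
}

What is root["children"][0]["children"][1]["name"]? "node_786"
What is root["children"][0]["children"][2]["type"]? "file"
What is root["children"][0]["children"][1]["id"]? 786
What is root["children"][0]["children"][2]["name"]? "node_862"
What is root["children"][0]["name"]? "node_660"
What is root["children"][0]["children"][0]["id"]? 980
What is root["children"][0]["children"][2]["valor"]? 1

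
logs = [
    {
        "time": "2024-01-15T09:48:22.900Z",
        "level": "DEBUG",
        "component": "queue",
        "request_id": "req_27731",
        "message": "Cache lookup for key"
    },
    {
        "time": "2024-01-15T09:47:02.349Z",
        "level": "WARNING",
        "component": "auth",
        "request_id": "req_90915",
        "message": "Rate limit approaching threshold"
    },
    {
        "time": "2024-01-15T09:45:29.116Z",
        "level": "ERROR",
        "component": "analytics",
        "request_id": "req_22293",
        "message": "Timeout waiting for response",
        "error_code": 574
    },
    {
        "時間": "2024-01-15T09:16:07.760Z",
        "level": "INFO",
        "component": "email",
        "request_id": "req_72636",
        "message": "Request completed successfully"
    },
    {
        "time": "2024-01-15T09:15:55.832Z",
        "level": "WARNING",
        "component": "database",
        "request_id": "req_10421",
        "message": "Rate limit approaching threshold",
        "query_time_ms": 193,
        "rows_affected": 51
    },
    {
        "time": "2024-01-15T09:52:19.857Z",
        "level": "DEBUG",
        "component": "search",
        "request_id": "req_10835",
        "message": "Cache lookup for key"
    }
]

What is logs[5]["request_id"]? "req_10835"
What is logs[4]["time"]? "2024-01-15T09:15:55.832Z"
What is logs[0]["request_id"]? "req_27731"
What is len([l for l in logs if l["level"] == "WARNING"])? 2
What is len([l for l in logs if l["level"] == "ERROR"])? 1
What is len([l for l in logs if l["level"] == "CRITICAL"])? 0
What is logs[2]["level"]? "ERROR"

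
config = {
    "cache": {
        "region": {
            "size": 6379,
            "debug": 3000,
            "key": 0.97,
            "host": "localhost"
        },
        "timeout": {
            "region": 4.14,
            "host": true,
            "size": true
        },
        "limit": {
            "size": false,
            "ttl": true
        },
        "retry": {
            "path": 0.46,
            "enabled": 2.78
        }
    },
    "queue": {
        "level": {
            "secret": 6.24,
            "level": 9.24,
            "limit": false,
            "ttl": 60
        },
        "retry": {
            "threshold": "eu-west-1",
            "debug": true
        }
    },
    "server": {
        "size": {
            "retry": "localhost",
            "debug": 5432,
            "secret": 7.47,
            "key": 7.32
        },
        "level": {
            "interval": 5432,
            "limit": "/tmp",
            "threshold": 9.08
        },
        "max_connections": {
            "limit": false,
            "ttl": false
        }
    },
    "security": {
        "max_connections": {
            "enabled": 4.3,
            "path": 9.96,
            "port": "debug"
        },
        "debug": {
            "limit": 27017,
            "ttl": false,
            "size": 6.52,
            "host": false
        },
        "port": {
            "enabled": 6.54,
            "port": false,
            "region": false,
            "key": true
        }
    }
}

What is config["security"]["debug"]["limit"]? 27017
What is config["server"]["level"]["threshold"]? 9.08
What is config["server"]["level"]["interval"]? 5432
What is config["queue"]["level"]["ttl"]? 60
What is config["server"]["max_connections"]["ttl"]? False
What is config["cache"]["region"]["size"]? 6379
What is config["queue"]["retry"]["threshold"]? "eu-west-1"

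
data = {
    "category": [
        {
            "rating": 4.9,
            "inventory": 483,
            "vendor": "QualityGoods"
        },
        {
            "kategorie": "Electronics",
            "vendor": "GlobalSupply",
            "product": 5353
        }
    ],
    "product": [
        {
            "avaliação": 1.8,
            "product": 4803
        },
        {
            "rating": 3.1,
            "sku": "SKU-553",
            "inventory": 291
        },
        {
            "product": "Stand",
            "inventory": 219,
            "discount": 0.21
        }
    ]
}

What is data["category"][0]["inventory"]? 483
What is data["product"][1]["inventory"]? 291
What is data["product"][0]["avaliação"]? 1.8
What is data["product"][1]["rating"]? 3.1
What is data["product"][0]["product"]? 4803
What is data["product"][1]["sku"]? "SKU-553"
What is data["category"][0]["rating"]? 4.9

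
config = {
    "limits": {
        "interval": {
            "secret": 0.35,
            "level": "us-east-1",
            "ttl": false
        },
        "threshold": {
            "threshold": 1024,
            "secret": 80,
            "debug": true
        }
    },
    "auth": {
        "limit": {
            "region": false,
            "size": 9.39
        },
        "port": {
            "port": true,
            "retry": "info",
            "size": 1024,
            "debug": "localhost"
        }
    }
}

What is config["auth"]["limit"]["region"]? False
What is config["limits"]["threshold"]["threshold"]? 1024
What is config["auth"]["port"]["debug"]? "localhost"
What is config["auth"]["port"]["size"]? 1024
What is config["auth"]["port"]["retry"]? "info"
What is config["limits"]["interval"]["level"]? "us-east-1"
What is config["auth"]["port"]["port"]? True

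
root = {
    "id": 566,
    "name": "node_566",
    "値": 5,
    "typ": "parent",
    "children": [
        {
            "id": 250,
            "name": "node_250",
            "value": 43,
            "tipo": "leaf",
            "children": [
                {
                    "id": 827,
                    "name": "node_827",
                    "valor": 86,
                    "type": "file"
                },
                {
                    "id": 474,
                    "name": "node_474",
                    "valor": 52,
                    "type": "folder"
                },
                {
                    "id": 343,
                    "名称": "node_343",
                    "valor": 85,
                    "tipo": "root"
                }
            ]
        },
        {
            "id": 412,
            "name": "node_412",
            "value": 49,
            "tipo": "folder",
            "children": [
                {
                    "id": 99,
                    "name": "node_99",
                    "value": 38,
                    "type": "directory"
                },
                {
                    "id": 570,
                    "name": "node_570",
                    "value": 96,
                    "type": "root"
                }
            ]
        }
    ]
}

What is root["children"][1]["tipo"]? "folder"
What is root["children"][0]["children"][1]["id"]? 474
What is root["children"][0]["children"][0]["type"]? "file"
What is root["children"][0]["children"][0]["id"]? 827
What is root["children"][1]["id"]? 412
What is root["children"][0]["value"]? 43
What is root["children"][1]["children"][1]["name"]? "node_570"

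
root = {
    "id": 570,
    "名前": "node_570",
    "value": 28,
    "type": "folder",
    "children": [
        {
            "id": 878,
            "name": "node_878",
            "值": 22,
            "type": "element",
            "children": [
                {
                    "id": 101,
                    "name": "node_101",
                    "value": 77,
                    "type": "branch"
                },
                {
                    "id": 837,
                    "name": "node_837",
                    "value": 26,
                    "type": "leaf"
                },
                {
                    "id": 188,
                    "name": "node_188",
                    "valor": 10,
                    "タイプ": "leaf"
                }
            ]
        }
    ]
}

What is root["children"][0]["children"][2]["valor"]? 10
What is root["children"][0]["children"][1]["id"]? 837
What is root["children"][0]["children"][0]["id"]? 101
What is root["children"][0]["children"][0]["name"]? "node_101"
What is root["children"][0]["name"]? "node_878"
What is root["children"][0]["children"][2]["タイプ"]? "leaf"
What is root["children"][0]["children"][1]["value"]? 26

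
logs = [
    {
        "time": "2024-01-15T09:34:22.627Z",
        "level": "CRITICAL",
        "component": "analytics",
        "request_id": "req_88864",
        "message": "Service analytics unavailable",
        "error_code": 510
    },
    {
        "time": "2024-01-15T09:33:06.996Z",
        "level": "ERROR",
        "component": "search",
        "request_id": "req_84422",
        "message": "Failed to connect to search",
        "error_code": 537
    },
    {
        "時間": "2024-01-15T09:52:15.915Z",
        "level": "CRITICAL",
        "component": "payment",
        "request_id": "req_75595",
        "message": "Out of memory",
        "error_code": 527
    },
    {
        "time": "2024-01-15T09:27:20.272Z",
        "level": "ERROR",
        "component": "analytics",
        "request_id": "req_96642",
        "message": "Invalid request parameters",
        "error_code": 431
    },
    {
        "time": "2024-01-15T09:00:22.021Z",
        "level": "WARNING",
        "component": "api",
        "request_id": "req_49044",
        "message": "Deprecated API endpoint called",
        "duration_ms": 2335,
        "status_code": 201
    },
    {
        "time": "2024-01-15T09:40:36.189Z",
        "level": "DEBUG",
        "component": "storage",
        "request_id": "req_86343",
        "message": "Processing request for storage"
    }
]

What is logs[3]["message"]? "Invalid request parameters"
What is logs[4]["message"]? "Deprecated API endpoint called"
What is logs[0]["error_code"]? 510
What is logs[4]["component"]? "api"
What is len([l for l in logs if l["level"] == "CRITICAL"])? 2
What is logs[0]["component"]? "analytics"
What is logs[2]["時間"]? "2024-01-15T09:52:15.915Z"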